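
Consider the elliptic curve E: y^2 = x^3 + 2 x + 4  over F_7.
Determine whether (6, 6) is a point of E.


Check whether y^2 = x^3 + 2 x + 4 (mod 7) for (x, y) = (6, 6).
LHS: y^2 = 6^2 mod 7 = 1
RHS: x^3 + 2 x + 4 = 6^3 + 2*6 + 4 mod 7 = 1
LHS = RHS

Yes, on the curve


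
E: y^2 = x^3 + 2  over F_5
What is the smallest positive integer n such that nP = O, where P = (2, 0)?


Compute successive multiples of P until we hit O:
  1P = (2, 0)
  2P = O

ord(P) = 2


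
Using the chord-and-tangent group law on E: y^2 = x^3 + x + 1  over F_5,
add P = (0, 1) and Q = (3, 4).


P != Q, so use the chord formula.
s = (y2 - y1) / (x2 - x1) = (3) / (3) mod 5 = 1
x3 = s^2 - x1 - x2 mod 5 = 1^2 - 0 - 3 = 3
y3 = s (x1 - x3) - y1 mod 5 = 1 * (0 - 3) - 1 = 1

P + Q = (3, 1)


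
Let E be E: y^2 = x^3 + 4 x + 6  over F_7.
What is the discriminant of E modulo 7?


4 a^3 + 27 b^2 = 4*4^3 + 27*6^2 = 256 + 972 = 1228
Delta = -16 * (1228) = -19648
Delta mod 7 = 1

Delta = 1 (mod 7)


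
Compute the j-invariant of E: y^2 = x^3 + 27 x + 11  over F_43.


Delta = -16(4 a^3 + 27 b^2) mod 43 = 32
-1728 * (4 a)^3 = -1728 * (4*27)^3 mod 43 = 42
j = 42 * 32^(-1) mod 43 = 4

j = 4 (mod 43)


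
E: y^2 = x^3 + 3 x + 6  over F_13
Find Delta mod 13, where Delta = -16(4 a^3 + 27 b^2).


4 a^3 + 27 b^2 = 4*3^3 + 27*6^2 = 108 + 972 = 1080
Delta = -16 * (1080) = -17280
Delta mod 13 = 10

Delta = 10 (mod 13)


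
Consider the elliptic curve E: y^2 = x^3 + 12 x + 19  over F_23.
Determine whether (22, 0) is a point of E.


Check whether y^2 = x^3 + 12 x + 19 (mod 23) for (x, y) = (22, 0).
LHS: y^2 = 0^2 mod 23 = 0
RHS: x^3 + 12 x + 19 = 22^3 + 12*22 + 19 mod 23 = 6
LHS != RHS

No, not on the curve


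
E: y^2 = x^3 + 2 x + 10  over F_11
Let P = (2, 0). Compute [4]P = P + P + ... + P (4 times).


k = 4 = 100_2 (binary, LSB first: 001)
Double-and-add from P = (2, 0):
  bit 0 = 0: acc unchanged = O
  bit 1 = 0: acc unchanged = O
  bit 2 = 1: acc = O + O = O

4P = O


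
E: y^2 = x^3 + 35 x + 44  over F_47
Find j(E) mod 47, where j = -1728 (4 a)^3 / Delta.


Delta = -16(4 a^3 + 27 b^2) mod 47 = 14
-1728 * (4 a)^3 = -1728 * (4*35)^3 mod 47 = 36
j = 36 * 14^(-1) mod 47 = 16

j = 16 (mod 47)


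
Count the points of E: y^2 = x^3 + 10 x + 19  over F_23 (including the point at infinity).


For each x in F_23, count y with y^2 = x^3 + 10 x + 19 mod 23:
  x = 2: RHS = 1, y in [1, 22]  -> 2 point(s)
  x = 4: RHS = 8, y in [10, 13]  -> 2 point(s)
  x = 7: RHS = 18, y in [8, 15]  -> 2 point(s)
  x = 8: RHS = 13, y in [6, 17]  -> 2 point(s)
  x = 12: RHS = 4, y in [2, 21]  -> 2 point(s)
  x = 13: RHS = 0, y in [0]  -> 1 point(s)
  x = 15: RHS = 2, y in [5, 18]  -> 2 point(s)
  x = 20: RHS = 8, y in [10, 13]  -> 2 point(s)
  x = 22: RHS = 8, y in [10, 13]  -> 2 point(s)
Affine points: 17. Add the point at infinity: total = 18.

#E(F_23) = 18


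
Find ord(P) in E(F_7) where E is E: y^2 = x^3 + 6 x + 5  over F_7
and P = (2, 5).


Compute successive multiples of P until we hit O:
  1P = (2, 5)
  2P = (4, 4)
  3P = (3, 6)
  4P = (3, 1)
  5P = (4, 3)
  6P = (2, 2)
  7P = O

ord(P) = 7


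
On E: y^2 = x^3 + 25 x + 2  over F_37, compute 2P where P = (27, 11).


Doubling: s = (3 x1^2 + a) / (2 y1)
s = (3*27^2 + 25) / (2*11) mod 37 = 3
x3 = s^2 - 2 x1 mod 37 = 3^2 - 2*27 = 29
y3 = s (x1 - x3) - y1 mod 37 = 3 * (27 - 29) - 11 = 20

2P = (29, 20)


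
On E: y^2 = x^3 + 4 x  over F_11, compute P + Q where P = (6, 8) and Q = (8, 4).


P != Q, so use the chord formula.
s = (y2 - y1) / (x2 - x1) = (7) / (2) mod 11 = 9
x3 = s^2 - x1 - x2 mod 11 = 9^2 - 6 - 8 = 1
y3 = s (x1 - x3) - y1 mod 11 = 9 * (6 - 1) - 8 = 4

P + Q = (1, 4)


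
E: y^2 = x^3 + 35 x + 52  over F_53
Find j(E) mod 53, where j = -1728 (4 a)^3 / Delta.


Delta = -16(4 a^3 + 27 b^2) mod 53 = 14
-1728 * (4 a)^3 = -1728 * (4*35)^3 mod 53 = 15
j = 15 * 14^(-1) mod 53 = 20

j = 20 (mod 53)


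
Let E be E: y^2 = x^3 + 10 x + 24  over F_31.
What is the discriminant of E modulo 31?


4 a^3 + 27 b^2 = 4*10^3 + 27*24^2 = 4000 + 15552 = 19552
Delta = -16 * (19552) = -312832
Delta mod 31 = 20

Delta = 20 (mod 31)


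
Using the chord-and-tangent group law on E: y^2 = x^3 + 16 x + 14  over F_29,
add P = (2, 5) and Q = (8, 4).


P != Q, so use the chord formula.
s = (y2 - y1) / (x2 - x1) = (28) / (6) mod 29 = 24
x3 = s^2 - x1 - x2 mod 29 = 24^2 - 2 - 8 = 15
y3 = s (x1 - x3) - y1 mod 29 = 24 * (2 - 15) - 5 = 2

P + Q = (15, 2)


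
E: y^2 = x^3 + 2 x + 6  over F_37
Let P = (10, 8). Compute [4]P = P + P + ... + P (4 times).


k = 4 = 100_2 (binary, LSB first: 001)
Double-and-add from P = (10, 8):
  bit 0 = 0: acc unchanged = O
  bit 1 = 0: acc unchanged = O
  bit 2 = 1: acc = O + (28, 6) = (28, 6)

4P = (28, 6)


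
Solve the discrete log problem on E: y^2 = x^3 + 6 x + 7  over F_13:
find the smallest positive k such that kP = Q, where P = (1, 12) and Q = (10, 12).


Enumerate multiples of P until we hit Q = (10, 12):
  1P = (1, 12)
  2P = (2, 12)
  3P = (10, 1)
  4P = (12, 0)
  5P = (10, 12)
Match found at i = 5.

k = 5


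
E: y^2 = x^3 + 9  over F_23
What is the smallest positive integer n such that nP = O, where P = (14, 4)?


Compute successive multiples of P until we hit O:
  1P = (14, 4)
  2P = (21, 22)
  3P = (4, 2)
  4P = (17, 0)
  5P = (4, 21)
  6P = (21, 1)
  7P = (14, 19)
  8P = O

ord(P) = 8


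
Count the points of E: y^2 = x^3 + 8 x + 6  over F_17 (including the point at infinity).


For each x in F_17, count y with y^2 = x^3 + 8 x + 6 mod 17:
  x = 1: RHS = 15, y in [7, 10]  -> 2 point(s)
  x = 2: RHS = 13, y in [8, 9]  -> 2 point(s)
  x = 4: RHS = 0, y in [0]  -> 1 point(s)
  x = 5: RHS = 1, y in [1, 16]  -> 2 point(s)
  x = 6: RHS = 15, y in [7, 10]  -> 2 point(s)
  x = 8: RHS = 4, y in [2, 15]  -> 2 point(s)
  x = 9: RHS = 8, y in [5, 12]  -> 2 point(s)
  x = 10: RHS = 15, y in [7, 10]  -> 2 point(s)
  x = 15: RHS = 16, y in [4, 13]  -> 2 point(s)
Affine points: 17. Add the point at infinity: total = 18.

#E(F_17) = 18


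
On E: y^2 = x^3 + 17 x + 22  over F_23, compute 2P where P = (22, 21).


Doubling: s = (3 x1^2 + a) / (2 y1)
s = (3*22^2 + 17) / (2*21) mod 23 = 18
x3 = s^2 - 2 x1 mod 23 = 18^2 - 2*22 = 4
y3 = s (x1 - x3) - y1 mod 23 = 18 * (22 - 4) - 21 = 4

2P = (4, 4)


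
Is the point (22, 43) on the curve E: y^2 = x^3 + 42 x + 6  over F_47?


Check whether y^2 = x^3 + 42 x + 6 (mod 47) for (x, y) = (22, 43).
LHS: y^2 = 43^2 mod 47 = 16
RHS: x^3 + 42 x + 6 = 22^3 + 42*22 + 6 mod 47 = 16
LHS = RHS

Yes, on the curve


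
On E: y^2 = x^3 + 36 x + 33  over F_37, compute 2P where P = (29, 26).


Doubling: s = (3 x1^2 + a) / (2 y1)
s = (3*29^2 + 36) / (2*26) mod 37 = 30
x3 = s^2 - 2 x1 mod 37 = 30^2 - 2*29 = 28
y3 = s (x1 - x3) - y1 mod 37 = 30 * (29 - 28) - 26 = 4

2P = (28, 4)


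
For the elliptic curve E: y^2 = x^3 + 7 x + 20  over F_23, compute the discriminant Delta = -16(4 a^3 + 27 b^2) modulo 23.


4 a^3 + 27 b^2 = 4*7^3 + 27*20^2 = 1372 + 10800 = 12172
Delta = -16 * (12172) = -194752
Delta mod 23 = 12

Delta = 12 (mod 23)


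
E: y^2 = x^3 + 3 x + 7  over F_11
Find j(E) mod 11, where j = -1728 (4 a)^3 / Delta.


Delta = -16(4 a^3 + 27 b^2) mod 11 = 6
-1728 * (4 a)^3 = -1728 * (4*3)^3 mod 11 = 10
j = 10 * 6^(-1) mod 11 = 9

j = 9 (mod 11)


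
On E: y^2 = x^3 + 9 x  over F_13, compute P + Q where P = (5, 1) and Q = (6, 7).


P != Q, so use the chord formula.
s = (y2 - y1) / (x2 - x1) = (6) / (1) mod 13 = 6
x3 = s^2 - x1 - x2 mod 13 = 6^2 - 5 - 6 = 12
y3 = s (x1 - x3) - y1 mod 13 = 6 * (5 - 12) - 1 = 9

P + Q = (12, 9)


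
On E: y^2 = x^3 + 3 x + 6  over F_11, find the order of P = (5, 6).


Compute successive multiples of P until we hit O:
  1P = (5, 6)
  2P = (2, 8)
  3P = (2, 3)
  4P = (5, 5)
  5P = O

ord(P) = 5


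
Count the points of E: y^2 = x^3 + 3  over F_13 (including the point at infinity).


For each x in F_13, count y with y^2 = x^3 + 0 x + 3 mod 13:
  x = 0: RHS = 3, y in [4, 9]  -> 2 point(s)
  x = 1: RHS = 4, y in [2, 11]  -> 2 point(s)
  x = 3: RHS = 4, y in [2, 11]  -> 2 point(s)
  x = 9: RHS = 4, y in [2, 11]  -> 2 point(s)
Affine points: 8. Add the point at infinity: total = 9.

#E(F_13) = 9


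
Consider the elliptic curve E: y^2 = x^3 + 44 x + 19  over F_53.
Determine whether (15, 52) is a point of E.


Check whether y^2 = x^3 + 44 x + 19 (mod 53) for (x, y) = (15, 52).
LHS: y^2 = 52^2 mod 53 = 1
RHS: x^3 + 44 x + 19 = 15^3 + 44*15 + 19 mod 53 = 26
LHS != RHS

No, not on the curve


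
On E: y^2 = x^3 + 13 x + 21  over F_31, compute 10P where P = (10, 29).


k = 10 = 1010_2 (binary, LSB first: 0101)
Double-and-add from P = (10, 29):
  bit 0 = 0: acc unchanged = O
  bit 1 = 1: acc = O + (29, 24) = (29, 24)
  bit 2 = 0: acc unchanged = (29, 24)
  bit 3 = 1: acc = (29, 24) + (23, 26) = (17, 3)

10P = (17, 3)


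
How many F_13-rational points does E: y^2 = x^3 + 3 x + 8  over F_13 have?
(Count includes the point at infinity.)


For each x in F_13, count y with y^2 = x^3 + 3 x + 8 mod 13:
  x = 1: RHS = 12, y in [5, 8]  -> 2 point(s)
  x = 2: RHS = 9, y in [3, 10]  -> 2 point(s)
  x = 9: RHS = 10, y in [6, 7]  -> 2 point(s)
  x = 12: RHS = 4, y in [2, 11]  -> 2 point(s)
Affine points: 8. Add the point at infinity: total = 9.

#E(F_13) = 9


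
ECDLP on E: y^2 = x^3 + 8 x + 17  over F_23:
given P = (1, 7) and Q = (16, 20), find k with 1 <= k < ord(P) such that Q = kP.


Enumerate multiples of P until we hit Q = (16, 20):
  1P = (1, 7)
  2P = (10, 4)
  3P = (7, 18)
  4P = (19, 6)
  5P = (15, 4)
  6P = (2, 8)
  7P = (21, 19)
  8P = (17, 11)
  9P = (18, 6)
  10P = (20, 9)
  11P = (8, 8)
  12P = (22, 13)
  13P = (9, 17)
  14P = (16, 3)
  15P = (12, 22)
  16P = (13, 8)
  17P = (13, 15)
  18P = (12, 1)
  19P = (16, 20)
Match found at i = 19.

k = 19


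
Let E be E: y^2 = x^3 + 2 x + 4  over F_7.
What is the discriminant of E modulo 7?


4 a^3 + 27 b^2 = 4*2^3 + 27*4^2 = 32 + 432 = 464
Delta = -16 * (464) = -7424
Delta mod 7 = 3

Delta = 3 (mod 7)


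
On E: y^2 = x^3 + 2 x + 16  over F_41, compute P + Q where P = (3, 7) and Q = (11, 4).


P != Q, so use the chord formula.
s = (y2 - y1) / (x2 - x1) = (38) / (8) mod 41 = 15
x3 = s^2 - x1 - x2 mod 41 = 15^2 - 3 - 11 = 6
y3 = s (x1 - x3) - y1 mod 41 = 15 * (3 - 6) - 7 = 30

P + Q = (6, 30)


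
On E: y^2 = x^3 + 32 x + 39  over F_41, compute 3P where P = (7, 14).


k = 3 = 11_2 (binary, LSB first: 11)
Double-and-add from P = (7, 14):
  bit 0 = 1: acc = O + (7, 14) = (7, 14)
  bit 1 = 1: acc = (7, 14) + (31, 20) = (21, 3)

3P = (21, 3)


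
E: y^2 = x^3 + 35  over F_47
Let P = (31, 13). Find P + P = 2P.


Doubling: s = (3 x1^2 + a) / (2 y1)
s = (3*31^2 + 0) / (2*13) mod 47 = 44
x3 = s^2 - 2 x1 mod 47 = 44^2 - 2*31 = 41
y3 = s (x1 - x3) - y1 mod 47 = 44 * (31 - 41) - 13 = 17

2P = (41, 17)


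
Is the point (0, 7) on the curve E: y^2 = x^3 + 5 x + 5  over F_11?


Check whether y^2 = x^3 + 5 x + 5 (mod 11) for (x, y) = (0, 7).
LHS: y^2 = 7^2 mod 11 = 5
RHS: x^3 + 5 x + 5 = 0^3 + 5*0 + 5 mod 11 = 5
LHS = RHS

Yes, on the curve


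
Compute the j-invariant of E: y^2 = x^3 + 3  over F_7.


Delta = -16(4 a^3 + 27 b^2) mod 7 = 4
-1728 * (4 a)^3 = -1728 * (4*0)^3 mod 7 = 0
j = 0 * 4^(-1) mod 7 = 0

j = 0 (mod 7)


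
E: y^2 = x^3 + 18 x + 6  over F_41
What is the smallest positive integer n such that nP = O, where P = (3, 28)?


Compute successive multiples of P until we hit O:
  1P = (3, 28)
  2P = (3, 13)
  3P = O

ord(P) = 3


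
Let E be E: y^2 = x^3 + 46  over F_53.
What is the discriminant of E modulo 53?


4 a^3 + 27 b^2 = 4*0^3 + 27*46^2 = 0 + 57132 = 57132
Delta = -16 * (57132) = -914112
Delta mod 53 = 32

Delta = 32 (mod 53)


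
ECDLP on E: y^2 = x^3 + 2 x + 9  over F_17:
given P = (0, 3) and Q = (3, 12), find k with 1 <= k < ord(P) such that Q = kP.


Enumerate multiples of P until we hit Q = (3, 12):
  1P = (0, 3)
  2P = (2, 2)
  3P = (11, 11)
  4P = (4, 8)
  5P = (5, 12)
  6P = (3, 12)
Match found at i = 6.

k = 6


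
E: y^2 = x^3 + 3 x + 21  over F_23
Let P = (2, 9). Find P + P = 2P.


Doubling: s = (3 x1^2 + a) / (2 y1)
s = (3*2^2 + 3) / (2*9) mod 23 = 20
x3 = s^2 - 2 x1 mod 23 = 20^2 - 2*2 = 5
y3 = s (x1 - x3) - y1 mod 23 = 20 * (2 - 5) - 9 = 0

2P = (5, 0)


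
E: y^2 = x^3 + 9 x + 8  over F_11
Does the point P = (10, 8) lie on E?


Check whether y^2 = x^3 + 9 x + 8 (mod 11) for (x, y) = (10, 8).
LHS: y^2 = 8^2 mod 11 = 9
RHS: x^3 + 9 x + 8 = 10^3 + 9*10 + 8 mod 11 = 9
LHS = RHS

Yes, on the curve


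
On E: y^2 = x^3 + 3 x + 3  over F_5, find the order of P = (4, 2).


Compute successive multiples of P until we hit O:
  1P = (4, 2)
  2P = (3, 2)
  3P = (3, 3)
  4P = (4, 3)
  5P = O

ord(P) = 5


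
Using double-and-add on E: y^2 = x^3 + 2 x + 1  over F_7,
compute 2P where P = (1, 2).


k = 2 = 10_2 (binary, LSB first: 01)
Double-and-add from P = (1, 2):
  bit 0 = 0: acc unchanged = O
  bit 1 = 1: acc = O + (0, 1) = (0, 1)

2P = (0, 1)


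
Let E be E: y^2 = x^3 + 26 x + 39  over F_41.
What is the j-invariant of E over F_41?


Delta = -16(4 a^3 + 27 b^2) mod 41 = 6
-1728 * (4 a)^3 = -1728 * (4*26)^3 mod 41 = 31
j = 31 * 6^(-1) mod 41 = 12

j = 12 (mod 41)


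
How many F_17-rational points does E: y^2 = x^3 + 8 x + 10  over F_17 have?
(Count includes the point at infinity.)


For each x in F_17, count y with y^2 = x^3 + 8 x + 10 mod 17:
  x = 1: RHS = 2, y in [6, 11]  -> 2 point(s)
  x = 2: RHS = 0, y in [0]  -> 1 point(s)
  x = 4: RHS = 4, y in [2, 15]  -> 2 point(s)
  x = 6: RHS = 2, y in [6, 11]  -> 2 point(s)
  x = 7: RHS = 1, y in [1, 16]  -> 2 point(s)
  x = 8: RHS = 8, y in [5, 12]  -> 2 point(s)
  x = 10: RHS = 2, y in [6, 11]  -> 2 point(s)
  x = 11: RHS = 1, y in [1, 16]  -> 2 point(s)
  x = 12: RHS = 15, y in [7, 10]  -> 2 point(s)
  x = 13: RHS = 16, y in [4, 13]  -> 2 point(s)
  x = 16: RHS = 1, y in [1, 16]  -> 2 point(s)
Affine points: 21. Add the point at infinity: total = 22.

#E(F_17) = 22


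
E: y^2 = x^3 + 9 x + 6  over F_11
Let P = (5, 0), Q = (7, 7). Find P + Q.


P != Q, so use the chord formula.
s = (y2 - y1) / (x2 - x1) = (7) / (2) mod 11 = 9
x3 = s^2 - x1 - x2 mod 11 = 9^2 - 5 - 7 = 3
y3 = s (x1 - x3) - y1 mod 11 = 9 * (5 - 3) - 0 = 7

P + Q = (3, 7)


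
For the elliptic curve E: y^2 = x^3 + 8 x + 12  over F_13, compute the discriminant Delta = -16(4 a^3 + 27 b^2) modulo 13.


4 a^3 + 27 b^2 = 4*8^3 + 27*12^2 = 2048 + 3888 = 5936
Delta = -16 * (5936) = -94976
Delta mod 13 = 2

Delta = 2 (mod 13)


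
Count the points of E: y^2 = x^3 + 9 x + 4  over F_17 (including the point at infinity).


For each x in F_17, count y with y^2 = x^3 + 9 x + 4 mod 17:
  x = 0: RHS = 4, y in [2, 15]  -> 2 point(s)
  x = 2: RHS = 13, y in [8, 9]  -> 2 point(s)
  x = 4: RHS = 2, y in [6, 11]  -> 2 point(s)
  x = 5: RHS = 4, y in [2, 15]  -> 2 point(s)
  x = 6: RHS = 2, y in [6, 11]  -> 2 point(s)
  x = 7: RHS = 2, y in [6, 11]  -> 2 point(s)
  x = 9: RHS = 15, y in [7, 10]  -> 2 point(s)
  x = 12: RHS = 4, y in [2, 15]  -> 2 point(s)
  x = 14: RHS = 1, y in [1, 16]  -> 2 point(s)
Affine points: 18. Add the point at infinity: total = 19.

#E(F_17) = 19


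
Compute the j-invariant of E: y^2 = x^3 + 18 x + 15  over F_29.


Delta = -16(4 a^3 + 27 b^2) mod 29 = 19
-1728 * (4 a)^3 = -1728 * (4*18)^3 mod 29 = 13
j = 13 * 19^(-1) mod 29 = 19

j = 19 (mod 29)


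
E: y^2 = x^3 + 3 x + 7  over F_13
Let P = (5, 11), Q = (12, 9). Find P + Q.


P != Q, so use the chord formula.
s = (y2 - y1) / (x2 - x1) = (11) / (7) mod 13 = 9
x3 = s^2 - x1 - x2 mod 13 = 9^2 - 5 - 12 = 12
y3 = s (x1 - x3) - y1 mod 13 = 9 * (5 - 12) - 11 = 4

P + Q = (12, 4)


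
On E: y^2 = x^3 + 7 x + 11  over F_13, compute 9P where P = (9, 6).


k = 9 = 1001_2 (binary, LSB first: 1001)
Double-and-add from P = (9, 6):
  bit 0 = 1: acc = O + (9, 6) = (9, 6)
  bit 1 = 0: acc unchanged = (9, 6)
  bit 2 = 0: acc unchanged = (9, 6)
  bit 3 = 1: acc = (9, 6) + (4, 8) = (9, 7)

9P = (9, 7)


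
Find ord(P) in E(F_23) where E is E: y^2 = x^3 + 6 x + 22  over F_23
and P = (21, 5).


Compute successive multiples of P until we hit O:
  1P = (21, 5)
  2P = (10, 1)
  3P = (10, 22)
  4P = (21, 18)
  5P = O

ord(P) = 5


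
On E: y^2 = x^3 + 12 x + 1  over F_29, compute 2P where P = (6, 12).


Doubling: s = (3 x1^2 + a) / (2 y1)
s = (3*6^2 + 12) / (2*12) mod 29 = 5
x3 = s^2 - 2 x1 mod 29 = 5^2 - 2*6 = 13
y3 = s (x1 - x3) - y1 mod 29 = 5 * (6 - 13) - 12 = 11

2P = (13, 11)


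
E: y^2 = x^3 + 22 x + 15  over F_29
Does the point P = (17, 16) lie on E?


Check whether y^2 = x^3 + 22 x + 15 (mod 29) for (x, y) = (17, 16).
LHS: y^2 = 16^2 mod 29 = 24
RHS: x^3 + 22 x + 15 = 17^3 + 22*17 + 15 mod 29 = 24
LHS = RHS

Yes, on the curve


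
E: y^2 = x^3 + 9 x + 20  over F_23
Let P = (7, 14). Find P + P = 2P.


Doubling: s = (3 x1^2 + a) / (2 y1)
s = (3*7^2 + 9) / (2*14) mod 23 = 22
x3 = s^2 - 2 x1 mod 23 = 22^2 - 2*7 = 10
y3 = s (x1 - x3) - y1 mod 23 = 22 * (7 - 10) - 14 = 12

2P = (10, 12)


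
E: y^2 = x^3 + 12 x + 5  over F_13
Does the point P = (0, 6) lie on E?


Check whether y^2 = x^3 + 12 x + 5 (mod 13) for (x, y) = (0, 6).
LHS: y^2 = 6^2 mod 13 = 10
RHS: x^3 + 12 x + 5 = 0^3 + 12*0 + 5 mod 13 = 5
LHS != RHS

No, not on the curve


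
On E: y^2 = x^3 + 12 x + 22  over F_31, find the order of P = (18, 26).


Compute successive multiples of P until we hit O:
  1P = (18, 26)
  2P = (13, 9)
  3P = (19, 14)
  4P = (14, 19)
  5P = (4, 14)
  6P = (11, 11)
  7P = (30, 28)
  8P = (8, 17)
  ... (continuing to 26P)
  26P = O

ord(P) = 26


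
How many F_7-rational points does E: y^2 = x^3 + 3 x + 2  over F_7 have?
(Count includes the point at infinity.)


For each x in F_7, count y with y^2 = x^3 + 3 x + 2 mod 7:
  x = 0: RHS = 2, y in [3, 4]  -> 2 point(s)
  x = 2: RHS = 2, y in [3, 4]  -> 2 point(s)
  x = 4: RHS = 1, y in [1, 6]  -> 2 point(s)
  x = 5: RHS = 2, y in [3, 4]  -> 2 point(s)
Affine points: 8. Add the point at infinity: total = 9.

#E(F_7) = 9


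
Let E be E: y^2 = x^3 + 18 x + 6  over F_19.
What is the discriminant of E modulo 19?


4 a^3 + 27 b^2 = 4*18^3 + 27*6^2 = 23328 + 972 = 24300
Delta = -16 * (24300) = -388800
Delta mod 19 = 16

Delta = 16 (mod 19)


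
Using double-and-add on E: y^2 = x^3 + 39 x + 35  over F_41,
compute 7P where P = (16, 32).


k = 7 = 111_2 (binary, LSB first: 111)
Double-and-add from P = (16, 32):
  bit 0 = 1: acc = O + (16, 32) = (16, 32)
  bit 1 = 1: acc = (16, 32) + (18, 3) = (2, 11)
  bit 2 = 1: acc = (2, 11) + (15, 31) = (22, 15)

7P = (22, 15)


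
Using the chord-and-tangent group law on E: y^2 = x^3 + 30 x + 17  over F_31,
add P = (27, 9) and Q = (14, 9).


P != Q, so use the chord formula.
s = (y2 - y1) / (x2 - x1) = (0) / (18) mod 31 = 0
x3 = s^2 - x1 - x2 mod 31 = 0^2 - 27 - 14 = 21
y3 = s (x1 - x3) - y1 mod 31 = 0 * (27 - 21) - 9 = 22

P + Q = (21, 22)


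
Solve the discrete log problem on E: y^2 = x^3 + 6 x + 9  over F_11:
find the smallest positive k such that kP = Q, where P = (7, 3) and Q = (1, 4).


Enumerate multiples of P until we hit Q = (1, 4):
  1P = (7, 3)
  2P = (1, 7)
  3P = (1, 4)
Match found at i = 3.

k = 3


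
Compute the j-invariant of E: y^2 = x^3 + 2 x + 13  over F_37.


Delta = -16(4 a^3 + 27 b^2) mod 37 = 36
-1728 * (4 a)^3 = -1728 * (4*2)^3 mod 37 = 8
j = 8 * 36^(-1) mod 37 = 29

j = 29 (mod 37)


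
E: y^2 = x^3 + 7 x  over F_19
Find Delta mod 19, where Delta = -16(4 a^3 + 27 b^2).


4 a^3 + 27 b^2 = 4*7^3 + 27*0^2 = 1372 + 0 = 1372
Delta = -16 * (1372) = -21952
Delta mod 19 = 12

Delta = 12 (mod 19)


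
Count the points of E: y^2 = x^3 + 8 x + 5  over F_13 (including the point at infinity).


For each x in F_13, count y with y^2 = x^3 + 8 x + 5 mod 13:
  x = 1: RHS = 1, y in [1, 12]  -> 2 point(s)
  x = 2: RHS = 3, y in [4, 9]  -> 2 point(s)
  x = 3: RHS = 4, y in [2, 11]  -> 2 point(s)
  x = 4: RHS = 10, y in [6, 7]  -> 2 point(s)
  x = 5: RHS = 1, y in [1, 12]  -> 2 point(s)
  x = 6: RHS = 9, y in [3, 10]  -> 2 point(s)
  x = 7: RHS = 1, y in [1, 12]  -> 2 point(s)
  x = 8: RHS = 9, y in [3, 10]  -> 2 point(s)
  x = 9: RHS = 0, y in [0]  -> 1 point(s)
  x = 12: RHS = 9, y in [3, 10]  -> 2 point(s)
Affine points: 19. Add the point at infinity: total = 20.

#E(F_13) = 20


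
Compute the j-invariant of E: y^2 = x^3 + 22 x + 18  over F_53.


Delta = -16(4 a^3 + 27 b^2) mod 53 = 7
-1728 * (4 a)^3 = -1728 * (4*22)^3 mod 53 = 11
j = 11 * 7^(-1) mod 53 = 47

j = 47 (mod 53)


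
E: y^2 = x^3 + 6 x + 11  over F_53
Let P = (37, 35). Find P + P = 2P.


Doubling: s = (3 x1^2 + a) / (2 y1)
s = (3*37^2 + 6) / (2*35) mod 53 = 5
x3 = s^2 - 2 x1 mod 53 = 5^2 - 2*37 = 4
y3 = s (x1 - x3) - y1 mod 53 = 5 * (37 - 4) - 35 = 24

2P = (4, 24)


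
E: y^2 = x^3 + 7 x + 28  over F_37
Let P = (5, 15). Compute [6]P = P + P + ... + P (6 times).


k = 6 = 110_2 (binary, LSB first: 011)
Double-and-add from P = (5, 15):
  bit 0 = 0: acc unchanged = O
  bit 1 = 1: acc = O + (20, 18) = (20, 18)
  bit 2 = 1: acc = (20, 18) + (8, 2) = (19, 8)

6P = (19, 8)


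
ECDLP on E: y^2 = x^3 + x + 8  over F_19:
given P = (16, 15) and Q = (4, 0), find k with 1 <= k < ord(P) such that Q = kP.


Enumerate multiples of P until we hit Q = (4, 0):
  1P = (16, 15)
  2P = (4, 0)
Match found at i = 2.

k = 2


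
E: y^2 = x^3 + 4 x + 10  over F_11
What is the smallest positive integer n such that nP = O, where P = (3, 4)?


Compute successive multiples of P until we hit O:
  1P = (3, 4)
  2P = (3, 7)
  3P = O

ord(P) = 3


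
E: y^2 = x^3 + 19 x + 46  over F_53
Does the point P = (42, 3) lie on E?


Check whether y^2 = x^3 + 19 x + 46 (mod 53) for (x, y) = (42, 3).
LHS: y^2 = 3^2 mod 53 = 9
RHS: x^3 + 19 x + 46 = 42^3 + 19*42 + 46 mod 53 = 43
LHS != RHS

No, not on the curve


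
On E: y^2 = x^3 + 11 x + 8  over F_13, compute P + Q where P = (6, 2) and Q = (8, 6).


P != Q, so use the chord formula.
s = (y2 - y1) / (x2 - x1) = (4) / (2) mod 13 = 2
x3 = s^2 - x1 - x2 mod 13 = 2^2 - 6 - 8 = 3
y3 = s (x1 - x3) - y1 mod 13 = 2 * (6 - 3) - 2 = 4

P + Q = (3, 4)


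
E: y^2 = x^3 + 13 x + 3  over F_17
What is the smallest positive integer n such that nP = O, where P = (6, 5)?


Compute successive multiples of P until we hit O:
  1P = (6, 5)
  2P = (3, 16)
  3P = (12, 0)
  4P = (3, 1)
  5P = (6, 12)
  6P = O

ord(P) = 6


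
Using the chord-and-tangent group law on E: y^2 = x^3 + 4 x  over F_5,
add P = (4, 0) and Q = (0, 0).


P != Q, so use the chord formula.
s = (y2 - y1) / (x2 - x1) = (0) / (1) mod 5 = 0
x3 = s^2 - x1 - x2 mod 5 = 0^2 - 4 - 0 = 1
y3 = s (x1 - x3) - y1 mod 5 = 0 * (4 - 1) - 0 = 0

P + Q = (1, 0)


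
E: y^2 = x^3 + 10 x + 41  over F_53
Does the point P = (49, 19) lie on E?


Check whether y^2 = x^3 + 10 x + 41 (mod 53) for (x, y) = (49, 19).
LHS: y^2 = 19^2 mod 53 = 43
RHS: x^3 + 10 x + 41 = 49^3 + 10*49 + 41 mod 53 = 43
LHS = RHS

Yes, on the curve


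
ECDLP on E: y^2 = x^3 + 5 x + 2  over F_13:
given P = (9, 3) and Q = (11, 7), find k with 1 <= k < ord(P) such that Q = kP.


Enumerate multiples of P until we hit Q = (11, 7):
  1P = (9, 3)
  2P = (12, 3)
  3P = (5, 10)
  4P = (11, 7)
Match found at i = 4.

k = 4


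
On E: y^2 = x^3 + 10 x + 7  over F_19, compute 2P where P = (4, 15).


Doubling: s = (3 x1^2 + a) / (2 y1)
s = (3*4^2 + 10) / (2*15) mod 19 = 7
x3 = s^2 - 2 x1 mod 19 = 7^2 - 2*4 = 3
y3 = s (x1 - x3) - y1 mod 19 = 7 * (4 - 3) - 15 = 11

2P = (3, 11)


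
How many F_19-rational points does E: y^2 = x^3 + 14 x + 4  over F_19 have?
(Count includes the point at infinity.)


For each x in F_19, count y with y^2 = x^3 + 14 x + 4 mod 19:
  x = 0: RHS = 4, y in [2, 17]  -> 2 point(s)
  x = 1: RHS = 0, y in [0]  -> 1 point(s)
  x = 3: RHS = 16, y in [4, 15]  -> 2 point(s)
  x = 5: RHS = 9, y in [3, 16]  -> 2 point(s)
  x = 6: RHS = 0, y in [0]  -> 1 point(s)
  x = 8: RHS = 1, y in [1, 18]  -> 2 point(s)
  x = 9: RHS = 4, y in [2, 17]  -> 2 point(s)
  x = 10: RHS = 4, y in [2, 17]  -> 2 point(s)
  x = 11: RHS = 7, y in [8, 11]  -> 2 point(s)
  x = 12: RHS = 0, y in [0]  -> 1 point(s)
  x = 15: RHS = 17, y in [6, 13]  -> 2 point(s)
  x = 16: RHS = 11, y in [7, 12]  -> 2 point(s)
  x = 17: RHS = 6, y in [5, 14]  -> 2 point(s)
Affine points: 23. Add the point at infinity: total = 24.

#E(F_19) = 24


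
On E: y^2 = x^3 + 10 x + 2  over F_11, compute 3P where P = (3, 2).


k = 3 = 11_2 (binary, LSB first: 11)
Double-and-add from P = (3, 2):
  bit 0 = 1: acc = O + (3, 2) = (3, 2)
  bit 1 = 1: acc = (3, 2) + (6, 6) = (5, 10)

3P = (5, 10)


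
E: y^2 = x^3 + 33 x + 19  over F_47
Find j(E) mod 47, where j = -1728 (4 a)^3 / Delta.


Delta = -16(4 a^3 + 27 b^2) mod 47 = 18
-1728 * (4 a)^3 = -1728 * (4*33)^3 mod 47 = 18
j = 18 * 18^(-1) mod 47 = 1

j = 1 (mod 47)


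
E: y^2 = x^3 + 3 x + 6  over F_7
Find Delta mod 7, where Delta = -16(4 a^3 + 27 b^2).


4 a^3 + 27 b^2 = 4*3^3 + 27*6^2 = 108 + 972 = 1080
Delta = -16 * (1080) = -17280
Delta mod 7 = 3

Delta = 3 (mod 7)


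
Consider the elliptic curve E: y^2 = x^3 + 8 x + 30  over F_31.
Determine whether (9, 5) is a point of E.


Check whether y^2 = x^3 + 8 x + 30 (mod 31) for (x, y) = (9, 5).
LHS: y^2 = 5^2 mod 31 = 25
RHS: x^3 + 8 x + 30 = 9^3 + 8*9 + 30 mod 31 = 25
LHS = RHS

Yes, on the curve


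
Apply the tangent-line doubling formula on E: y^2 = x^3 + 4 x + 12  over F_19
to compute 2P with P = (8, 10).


Doubling: s = (3 x1^2 + a) / (2 y1)
s = (3*8^2 + 4) / (2*10) mod 19 = 6
x3 = s^2 - 2 x1 mod 19 = 6^2 - 2*8 = 1
y3 = s (x1 - x3) - y1 mod 19 = 6 * (8 - 1) - 10 = 13

2P = (1, 13)


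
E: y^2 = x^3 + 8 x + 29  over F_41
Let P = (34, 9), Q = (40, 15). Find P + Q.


P != Q, so use the chord formula.
s = (y2 - y1) / (x2 - x1) = (6) / (6) mod 41 = 1
x3 = s^2 - x1 - x2 mod 41 = 1^2 - 34 - 40 = 9
y3 = s (x1 - x3) - y1 mod 41 = 1 * (34 - 9) - 9 = 16

P + Q = (9, 16)


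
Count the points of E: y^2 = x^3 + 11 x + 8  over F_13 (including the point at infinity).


For each x in F_13, count y with y^2 = x^3 + 11 x + 8 mod 13:
  x = 2: RHS = 12, y in [5, 8]  -> 2 point(s)
  x = 3: RHS = 3, y in [4, 9]  -> 2 point(s)
  x = 4: RHS = 12, y in [5, 8]  -> 2 point(s)
  x = 6: RHS = 4, y in [2, 11]  -> 2 point(s)
  x = 7: RHS = 12, y in [5, 8]  -> 2 point(s)
  x = 8: RHS = 10, y in [6, 7]  -> 2 point(s)
  x = 9: RHS = 4, y in [2, 11]  -> 2 point(s)
  x = 10: RHS = 0, y in [0]  -> 1 point(s)
  x = 11: RHS = 4, y in [2, 11]  -> 2 point(s)
  x = 12: RHS = 9, y in [3, 10]  -> 2 point(s)
Affine points: 19. Add the point at infinity: total = 20.

#E(F_13) = 20


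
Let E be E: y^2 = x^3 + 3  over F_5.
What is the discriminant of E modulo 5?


4 a^3 + 27 b^2 = 4*0^3 + 27*3^2 = 0 + 243 = 243
Delta = -16 * (243) = -3888
Delta mod 5 = 2

Delta = 2 (mod 5)


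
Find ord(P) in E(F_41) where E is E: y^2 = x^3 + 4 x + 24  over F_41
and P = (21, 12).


Compute successive multiples of P until we hit O:
  1P = (21, 12)
  2P = (9, 16)
  3P = (2, 9)
  4P = (22, 31)
  5P = (31, 3)
  6P = (14, 35)
  7P = (26, 22)
  8P = (39, 34)
  ... (continuing to 39P)
  39P = O

ord(P) = 39


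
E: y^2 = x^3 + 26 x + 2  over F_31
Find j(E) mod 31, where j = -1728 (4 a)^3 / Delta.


Delta = -16(4 a^3 + 27 b^2) mod 31 = 10
-1728 * (4 a)^3 = -1728 * (4*26)^3 mod 31 = 15
j = 15 * 10^(-1) mod 31 = 17

j = 17 (mod 31)


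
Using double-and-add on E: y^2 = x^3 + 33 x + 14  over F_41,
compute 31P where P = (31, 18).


k = 31 = 11111_2 (binary, LSB first: 11111)
Double-and-add from P = (31, 18):
  bit 0 = 1: acc = O + (31, 18) = (31, 18)
  bit 1 = 1: acc = (31, 18) + (21, 13) = (20, 8)
  bit 2 = 1: acc = (20, 8) + (22, 20) = (35, 25)
  bit 3 = 1: acc = (35, 25) + (37, 33) = (26, 11)
  bit 4 = 1: acc = (26, 11) + (4, 28) = (21, 28)

31P = (21, 28)


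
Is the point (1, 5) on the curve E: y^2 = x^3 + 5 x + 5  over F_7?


Check whether y^2 = x^3 + 5 x + 5 (mod 7) for (x, y) = (1, 5).
LHS: y^2 = 5^2 mod 7 = 4
RHS: x^3 + 5 x + 5 = 1^3 + 5*1 + 5 mod 7 = 4
LHS = RHS

Yes, on the curve


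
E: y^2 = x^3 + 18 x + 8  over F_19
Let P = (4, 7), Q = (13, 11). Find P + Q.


P != Q, so use the chord formula.
s = (y2 - y1) / (x2 - x1) = (4) / (9) mod 19 = 11
x3 = s^2 - x1 - x2 mod 19 = 11^2 - 4 - 13 = 9
y3 = s (x1 - x3) - y1 mod 19 = 11 * (4 - 9) - 7 = 14

P + Q = (9, 14)


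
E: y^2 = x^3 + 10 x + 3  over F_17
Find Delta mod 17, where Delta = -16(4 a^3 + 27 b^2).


4 a^3 + 27 b^2 = 4*10^3 + 27*3^2 = 4000 + 243 = 4243
Delta = -16 * (4243) = -67888
Delta mod 17 = 10

Delta = 10 (mod 17)


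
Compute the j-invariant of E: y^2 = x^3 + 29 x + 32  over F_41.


Delta = -16(4 a^3 + 27 b^2) mod 41 = 37
-1728 * (4 a)^3 = -1728 * (4*29)^3 mod 41 = 8
j = 8 * 37^(-1) mod 41 = 39

j = 39 (mod 41)


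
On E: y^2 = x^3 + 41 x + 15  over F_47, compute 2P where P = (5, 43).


Doubling: s = (3 x1^2 + a) / (2 y1)
s = (3*5^2 + 41) / (2*43) mod 47 = 9
x3 = s^2 - 2 x1 mod 47 = 9^2 - 2*5 = 24
y3 = s (x1 - x3) - y1 mod 47 = 9 * (5 - 24) - 43 = 21

2P = (24, 21)


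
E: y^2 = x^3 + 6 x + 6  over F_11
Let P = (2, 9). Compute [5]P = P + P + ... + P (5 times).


k = 5 = 101_2 (binary, LSB first: 101)
Double-and-add from P = (2, 9):
  bit 0 = 1: acc = O + (2, 9) = (2, 9)
  bit 1 = 0: acc unchanged = (2, 9)
  bit 2 = 1: acc = (2, 9) + (6, 4) = (8, 4)

5P = (8, 4)


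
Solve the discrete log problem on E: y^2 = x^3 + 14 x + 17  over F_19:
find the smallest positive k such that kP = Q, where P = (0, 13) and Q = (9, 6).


Enumerate multiples of P until we hit Q = (9, 6):
  1P = (0, 13)
  2P = (4, 17)
  3P = (16, 9)
  4P = (9, 13)
  5P = (10, 6)
  6P = (15, 7)
  7P = (11, 18)
  8P = (17, 0)
  9P = (11, 1)
  10P = (15, 12)
  11P = (10, 13)
  12P = (9, 6)
Match found at i = 12.

k = 12


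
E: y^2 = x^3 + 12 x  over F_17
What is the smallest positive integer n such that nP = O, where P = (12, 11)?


Compute successive multiples of P until we hit O:
  1P = (12, 11)
  2P = (2, 10)
  3P = (11, 1)
  4P = (9, 2)
  5P = (5, 10)
  6P = (8, 9)
  7P = (10, 7)
  8P = (16, 15)
  ... (continuing to 26P)
  26P = O

ord(P) = 26


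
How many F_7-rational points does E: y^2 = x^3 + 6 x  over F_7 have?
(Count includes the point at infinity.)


For each x in F_7, count y with y^2 = x^3 + 6 x + 0 mod 7:
  x = 0: RHS = 0, y in [0]  -> 1 point(s)
  x = 1: RHS = 0, y in [0]  -> 1 point(s)
  x = 4: RHS = 4, y in [2, 5]  -> 2 point(s)
  x = 5: RHS = 1, y in [1, 6]  -> 2 point(s)
  x = 6: RHS = 0, y in [0]  -> 1 point(s)
Affine points: 7. Add the point at infinity: total = 8.

#E(F_7) = 8


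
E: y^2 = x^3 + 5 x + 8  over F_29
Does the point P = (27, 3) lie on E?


Check whether y^2 = x^3 + 5 x + 8 (mod 29) for (x, y) = (27, 3).
LHS: y^2 = 3^2 mod 29 = 9
RHS: x^3 + 5 x + 8 = 27^3 + 5*27 + 8 mod 29 = 19
LHS != RHS

No, not on the curve


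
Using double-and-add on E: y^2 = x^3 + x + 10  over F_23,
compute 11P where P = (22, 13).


k = 11 = 1011_2 (binary, LSB first: 1101)
Double-and-add from P = (22, 13):
  bit 0 = 1: acc = O + (22, 13) = (22, 13)
  bit 1 = 1: acc = (22, 13) + (14, 13) = (10, 10)
  bit 2 = 0: acc unchanged = (10, 10)
  bit 3 = 1: acc = (10, 10) + (21, 0) = (1, 9)

11P = (1, 9)


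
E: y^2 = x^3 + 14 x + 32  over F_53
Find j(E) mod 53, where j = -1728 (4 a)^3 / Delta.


Delta = -16(4 a^3 + 27 b^2) mod 53 = 49
-1728 * (4 a)^3 = -1728 * (4*14)^3 mod 53 = 37
j = 37 * 49^(-1) mod 53 = 4

j = 4 (mod 53)


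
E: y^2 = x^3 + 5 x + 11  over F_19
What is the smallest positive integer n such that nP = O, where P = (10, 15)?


Compute successive multiples of P until we hit O:
  1P = (10, 15)
  2P = (10, 4)
  3P = O

ord(P) = 3


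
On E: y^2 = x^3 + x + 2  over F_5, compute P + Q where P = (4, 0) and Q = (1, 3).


P != Q, so use the chord formula.
s = (y2 - y1) / (x2 - x1) = (3) / (2) mod 5 = 4
x3 = s^2 - x1 - x2 mod 5 = 4^2 - 4 - 1 = 1
y3 = s (x1 - x3) - y1 mod 5 = 4 * (4 - 1) - 0 = 2

P + Q = (1, 2)


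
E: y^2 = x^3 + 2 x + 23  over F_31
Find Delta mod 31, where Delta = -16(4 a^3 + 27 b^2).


4 a^3 + 27 b^2 = 4*2^3 + 27*23^2 = 32 + 14283 = 14315
Delta = -16 * (14315) = -229040
Delta mod 31 = 19

Delta = 19 (mod 31)


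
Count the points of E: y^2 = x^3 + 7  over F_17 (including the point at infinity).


For each x in F_17, count y with y^2 = x^3 + 0 x + 7 mod 17:
  x = 1: RHS = 8, y in [5, 12]  -> 2 point(s)
  x = 2: RHS = 15, y in [7, 10]  -> 2 point(s)
  x = 3: RHS = 0, y in [0]  -> 1 point(s)
  x = 5: RHS = 13, y in [8, 9]  -> 2 point(s)
  x = 6: RHS = 2, y in [6, 11]  -> 2 point(s)
  x = 8: RHS = 9, y in [3, 14]  -> 2 point(s)
  x = 10: RHS = 4, y in [2, 15]  -> 2 point(s)
  x = 12: RHS = 1, y in [1, 16]  -> 2 point(s)
  x = 15: RHS = 16, y in [4, 13]  -> 2 point(s)
Affine points: 17. Add the point at infinity: total = 18.

#E(F_17) = 18


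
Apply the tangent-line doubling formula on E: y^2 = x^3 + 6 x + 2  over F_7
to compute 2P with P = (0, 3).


Doubling: s = (3 x1^2 + a) / (2 y1)
s = (3*0^2 + 6) / (2*3) mod 7 = 1
x3 = s^2 - 2 x1 mod 7 = 1^2 - 2*0 = 1
y3 = s (x1 - x3) - y1 mod 7 = 1 * (0 - 1) - 3 = 3

2P = (1, 3)


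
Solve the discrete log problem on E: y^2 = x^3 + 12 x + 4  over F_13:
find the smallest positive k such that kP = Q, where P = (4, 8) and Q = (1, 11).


Enumerate multiples of P until we hit Q = (1, 11):
  1P = (4, 8)
  2P = (2, 6)
  3P = (8, 1)
  4P = (0, 11)
  5P = (12, 11)
  6P = (1, 11)
Match found at i = 6.

k = 6


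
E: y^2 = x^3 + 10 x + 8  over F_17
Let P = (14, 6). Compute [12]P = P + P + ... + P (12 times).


k = 12 = 1100_2 (binary, LSB first: 0011)
Double-and-add from P = (14, 6):
  bit 0 = 0: acc unchanged = O
  bit 1 = 0: acc unchanged = O
  bit 2 = 1: acc = O + (7, 8) = (7, 8)
  bit 3 = 1: acc = (7, 8) + (2, 6) = (0, 5)

12P = (0, 5)


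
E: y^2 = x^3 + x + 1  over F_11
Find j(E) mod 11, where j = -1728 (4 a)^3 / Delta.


Delta = -16(4 a^3 + 27 b^2) mod 11 = 10
-1728 * (4 a)^3 = -1728 * (4*1)^3 mod 11 = 2
j = 2 * 10^(-1) mod 11 = 9

j = 9 (mod 11)


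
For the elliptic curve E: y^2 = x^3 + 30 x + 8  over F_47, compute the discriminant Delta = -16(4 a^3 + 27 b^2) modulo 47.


4 a^3 + 27 b^2 = 4*30^3 + 27*8^2 = 108000 + 1728 = 109728
Delta = -16 * (109728) = -1755648
Delta mod 47 = 37

Delta = 37 (mod 47)


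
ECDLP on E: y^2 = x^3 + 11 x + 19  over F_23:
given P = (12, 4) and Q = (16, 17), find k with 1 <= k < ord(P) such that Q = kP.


Enumerate multiples of P until we hit Q = (16, 17):
  1P = (12, 4)
  2P = (1, 10)
  3P = (16, 17)
Match found at i = 3.

k = 3


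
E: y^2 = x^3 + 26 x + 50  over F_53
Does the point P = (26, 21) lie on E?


Check whether y^2 = x^3 + 26 x + 50 (mod 53) for (x, y) = (26, 21).
LHS: y^2 = 21^2 mod 53 = 17
RHS: x^3 + 26 x + 50 = 26^3 + 26*26 + 50 mod 53 = 17
LHS = RHS

Yes, on the curve


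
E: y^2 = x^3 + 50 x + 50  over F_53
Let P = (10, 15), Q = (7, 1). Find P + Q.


P != Q, so use the chord formula.
s = (y2 - y1) / (x2 - x1) = (39) / (50) mod 53 = 40
x3 = s^2 - x1 - x2 mod 53 = 40^2 - 10 - 7 = 46
y3 = s (x1 - x3) - y1 mod 53 = 40 * (10 - 46) - 15 = 29

P + Q = (46, 29)


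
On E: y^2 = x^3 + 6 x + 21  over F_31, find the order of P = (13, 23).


Compute successive multiples of P until we hit O:
  1P = (13, 23)
  2P = (14, 11)
  3P = (24, 16)
  4P = (19, 9)
  5P = (1, 11)
  6P = (18, 3)
  7P = (16, 20)
  8P = (3, 29)
  ... (continuing to 37P)
  37P = O

ord(P) = 37


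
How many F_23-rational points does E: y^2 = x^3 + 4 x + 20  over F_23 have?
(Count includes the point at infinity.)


For each x in F_23, count y with y^2 = x^3 + 4 x + 20 mod 23:
  x = 1: RHS = 2, y in [5, 18]  -> 2 point(s)
  x = 2: RHS = 13, y in [6, 17]  -> 2 point(s)
  x = 3: RHS = 13, y in [6, 17]  -> 2 point(s)
  x = 4: RHS = 8, y in [10, 13]  -> 2 point(s)
  x = 5: RHS = 4, y in [2, 21]  -> 2 point(s)
  x = 7: RHS = 0, y in [0]  -> 1 point(s)
  x = 8: RHS = 12, y in [9, 14]  -> 2 point(s)
  x = 9: RHS = 3, y in [7, 16]  -> 2 point(s)
  x = 10: RHS = 2, y in [5, 18]  -> 2 point(s)
  x = 12: RHS = 2, y in [5, 18]  -> 2 point(s)
  x = 18: RHS = 13, y in [6, 17]  -> 2 point(s)
  x = 19: RHS = 9, y in [3, 20]  -> 2 point(s)
  x = 20: RHS = 4, y in [2, 21]  -> 2 point(s)
  x = 21: RHS = 4, y in [2, 21]  -> 2 point(s)
Affine points: 27. Add the point at infinity: total = 28.

#E(F_23) = 28


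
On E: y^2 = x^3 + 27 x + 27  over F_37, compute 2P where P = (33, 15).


Doubling: s = (3 x1^2 + a) / (2 y1)
s = (3*33^2 + 27) / (2*15) mod 37 = 21
x3 = s^2 - 2 x1 mod 37 = 21^2 - 2*33 = 5
y3 = s (x1 - x3) - y1 mod 37 = 21 * (33 - 5) - 15 = 18

2P = (5, 18)


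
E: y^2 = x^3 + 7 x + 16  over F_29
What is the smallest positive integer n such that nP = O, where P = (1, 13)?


Compute successive multiples of P until we hit O:
  1P = (1, 13)
  2P = (22, 28)
  3P = (0, 25)
  4P = (27, 9)
  5P = (6, 19)
  6P = (13, 19)
  7P = (8, 27)
  8P = (24, 28)
  ... (continuing to 36P)
  36P = O

ord(P) = 36


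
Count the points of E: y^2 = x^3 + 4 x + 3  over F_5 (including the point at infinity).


For each x in F_5, count y with y^2 = x^3 + 4 x + 3 mod 5:
  x = 2: RHS = 4, y in [2, 3]  -> 2 point(s)
Affine points: 2. Add the point at infinity: total = 3.

#E(F_5) = 3


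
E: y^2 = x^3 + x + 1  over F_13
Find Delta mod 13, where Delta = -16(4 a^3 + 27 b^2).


4 a^3 + 27 b^2 = 4*1^3 + 27*1^2 = 4 + 27 = 31
Delta = -16 * (31) = -496
Delta mod 13 = 11

Delta = 11 (mod 13)


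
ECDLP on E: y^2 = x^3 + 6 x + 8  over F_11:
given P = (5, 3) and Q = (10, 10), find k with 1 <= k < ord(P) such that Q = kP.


Enumerate multiples of P until we hit Q = (10, 10):
  1P = (5, 3)
  2P = (10, 1)
  3P = (1, 2)
  4P = (3, 3)
  5P = (3, 8)
  6P = (1, 9)
  7P = (10, 10)
Match found at i = 7.

k = 7


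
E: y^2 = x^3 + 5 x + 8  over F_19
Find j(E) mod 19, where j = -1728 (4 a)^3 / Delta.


Delta = -16(4 a^3 + 27 b^2) mod 19 = 15
-1728 * (4 a)^3 = -1728 * (4*5)^3 mod 19 = 1
j = 1 * 15^(-1) mod 19 = 14

j = 14 (mod 19)


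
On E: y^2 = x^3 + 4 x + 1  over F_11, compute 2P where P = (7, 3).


Doubling: s = (3 x1^2 + a) / (2 y1)
s = (3*7^2 + 4) / (2*3) mod 11 = 5
x3 = s^2 - 2 x1 mod 11 = 5^2 - 2*7 = 0
y3 = s (x1 - x3) - y1 mod 11 = 5 * (7 - 0) - 3 = 10

2P = (0, 10)


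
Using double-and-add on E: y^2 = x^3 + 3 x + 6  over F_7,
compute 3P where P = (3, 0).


k = 3 = 11_2 (binary, LSB first: 11)
Double-and-add from P = (3, 0):
  bit 0 = 1: acc = O + (3, 0) = (3, 0)
  bit 1 = 1: acc = (3, 0) + O = (3, 0)

3P = (3, 0)


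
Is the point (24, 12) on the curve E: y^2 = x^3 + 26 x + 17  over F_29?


Check whether y^2 = x^3 + 26 x + 17 (mod 29) for (x, y) = (24, 12).
LHS: y^2 = 12^2 mod 29 = 28
RHS: x^3 + 26 x + 17 = 24^3 + 26*24 + 17 mod 29 = 23
LHS != RHS

No, not on the curve


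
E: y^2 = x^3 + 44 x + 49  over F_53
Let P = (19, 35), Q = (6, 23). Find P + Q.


P != Q, so use the chord formula.
s = (y2 - y1) / (x2 - x1) = (41) / (40) mod 53 = 5
x3 = s^2 - x1 - x2 mod 53 = 5^2 - 19 - 6 = 0
y3 = s (x1 - x3) - y1 mod 53 = 5 * (19 - 0) - 35 = 7

P + Q = (0, 7)


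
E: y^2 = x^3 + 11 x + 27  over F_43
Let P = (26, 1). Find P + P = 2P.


Doubling: s = (3 x1^2 + a) / (2 y1)
s = (3*26^2 + 11) / (2*1) mod 43 = 9
x3 = s^2 - 2 x1 mod 43 = 9^2 - 2*26 = 29
y3 = s (x1 - x3) - y1 mod 43 = 9 * (26 - 29) - 1 = 15

2P = (29, 15)


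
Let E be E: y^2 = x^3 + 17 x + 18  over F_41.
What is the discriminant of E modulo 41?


4 a^3 + 27 b^2 = 4*17^3 + 27*18^2 = 19652 + 8748 = 28400
Delta = -16 * (28400) = -454400
Delta mod 41 = 3

Delta = 3 (mod 41)


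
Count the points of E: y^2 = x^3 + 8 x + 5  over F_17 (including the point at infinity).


For each x in F_17, count y with y^2 = x^3 + 8 x + 5 mod 17:
  x = 4: RHS = 16, y in [4, 13]  -> 2 point(s)
  x = 5: RHS = 0, y in [0]  -> 1 point(s)
  x = 7: RHS = 13, y in [8, 9]  -> 2 point(s)
  x = 11: RHS = 13, y in [8, 9]  -> 2 point(s)
  x = 15: RHS = 15, y in [7, 10]  -> 2 point(s)
  x = 16: RHS = 13, y in [8, 9]  -> 2 point(s)
Affine points: 11. Add the point at infinity: total = 12.

#E(F_17) = 12
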